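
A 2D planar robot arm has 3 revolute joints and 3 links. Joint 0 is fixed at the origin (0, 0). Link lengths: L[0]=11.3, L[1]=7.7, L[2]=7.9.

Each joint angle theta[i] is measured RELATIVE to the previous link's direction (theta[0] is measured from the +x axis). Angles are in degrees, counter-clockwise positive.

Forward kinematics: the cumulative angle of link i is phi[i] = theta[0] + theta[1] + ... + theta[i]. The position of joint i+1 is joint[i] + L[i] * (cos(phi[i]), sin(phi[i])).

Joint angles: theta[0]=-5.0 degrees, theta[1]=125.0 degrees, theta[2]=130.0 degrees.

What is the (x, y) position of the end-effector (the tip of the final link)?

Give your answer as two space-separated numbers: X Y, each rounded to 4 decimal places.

Answer: 4.7050 -1.7400

Derivation:
joint[0] = (0.0000, 0.0000)  (base)
link 0: phi[0] = -5 = -5 deg
  cos(-5 deg) = 0.9962, sin(-5 deg) = -0.0872
  joint[1] = (0.0000, 0.0000) + 11.3 * (0.9962, -0.0872) = (0.0000 + 11.2570, 0.0000 + -0.9849) = (11.2570, -0.9849)
link 1: phi[1] = -5 + 125 = 120 deg
  cos(120 deg) = -0.5000, sin(120 deg) = 0.8660
  joint[2] = (11.2570, -0.9849) + 7.7 * (-0.5000, 0.8660) = (11.2570 + -3.8500, -0.9849 + 6.6684) = (7.4070, 5.6835)
link 2: phi[2] = -5 + 125 + 130 = 250 deg
  cos(250 deg) = -0.3420, sin(250 deg) = -0.9397
  joint[3] = (7.4070, 5.6835) + 7.9 * (-0.3420, -0.9397) = (7.4070 + -2.7020, 5.6835 + -7.4236) = (4.7050, -1.7400)
End effector: (4.7050, -1.7400)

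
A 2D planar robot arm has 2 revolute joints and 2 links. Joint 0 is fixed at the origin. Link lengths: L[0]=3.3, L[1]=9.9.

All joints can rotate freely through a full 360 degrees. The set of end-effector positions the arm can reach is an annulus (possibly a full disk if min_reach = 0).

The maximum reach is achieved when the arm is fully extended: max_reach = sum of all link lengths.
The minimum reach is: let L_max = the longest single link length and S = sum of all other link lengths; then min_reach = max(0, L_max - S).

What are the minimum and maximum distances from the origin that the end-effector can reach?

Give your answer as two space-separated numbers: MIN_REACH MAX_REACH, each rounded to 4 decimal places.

Answer: 6.6000 13.2000

Derivation:
Link lengths: [3.3, 9.9]
max_reach = 3.3 + 9.9 = 13.2
L_max = max([3.3, 9.9]) = 9.9
S (sum of others) = 13.2 - 9.9 = 3.3
min_reach = max(0, 9.9 - 3.3) = max(0, 6.6) = 6.6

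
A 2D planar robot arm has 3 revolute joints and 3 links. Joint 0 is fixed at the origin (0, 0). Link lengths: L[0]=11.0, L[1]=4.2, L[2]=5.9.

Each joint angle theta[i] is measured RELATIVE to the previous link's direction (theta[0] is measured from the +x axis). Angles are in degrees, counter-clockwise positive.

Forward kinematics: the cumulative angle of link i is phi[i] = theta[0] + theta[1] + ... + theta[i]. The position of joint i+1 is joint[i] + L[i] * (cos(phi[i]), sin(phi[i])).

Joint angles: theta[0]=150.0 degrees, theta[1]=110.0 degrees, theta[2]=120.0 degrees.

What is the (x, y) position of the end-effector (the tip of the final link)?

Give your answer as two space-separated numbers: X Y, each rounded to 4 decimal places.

Answer: -4.7114 3.3817

Derivation:
joint[0] = (0.0000, 0.0000)  (base)
link 0: phi[0] = 150 = 150 deg
  cos(150 deg) = -0.8660, sin(150 deg) = 0.5000
  joint[1] = (0.0000, 0.0000) + 11 * (-0.8660, 0.5000) = (0.0000 + -9.5263, 0.0000 + 5.5000) = (-9.5263, 5.5000)
link 1: phi[1] = 150 + 110 = 260 deg
  cos(260 deg) = -0.1736, sin(260 deg) = -0.9848
  joint[2] = (-9.5263, 5.5000) + 4.2 * (-0.1736, -0.9848) = (-9.5263 + -0.7293, 5.5000 + -4.1362) = (-10.2556, 1.3638)
link 2: phi[2] = 150 + 110 + 120 = 380 deg
  cos(380 deg) = 0.9397, sin(380 deg) = 0.3420
  joint[3] = (-10.2556, 1.3638) + 5.9 * (0.9397, 0.3420) = (-10.2556 + 5.5442, 1.3638 + 2.0179) = (-4.7114, 3.3817)
End effector: (-4.7114, 3.3817)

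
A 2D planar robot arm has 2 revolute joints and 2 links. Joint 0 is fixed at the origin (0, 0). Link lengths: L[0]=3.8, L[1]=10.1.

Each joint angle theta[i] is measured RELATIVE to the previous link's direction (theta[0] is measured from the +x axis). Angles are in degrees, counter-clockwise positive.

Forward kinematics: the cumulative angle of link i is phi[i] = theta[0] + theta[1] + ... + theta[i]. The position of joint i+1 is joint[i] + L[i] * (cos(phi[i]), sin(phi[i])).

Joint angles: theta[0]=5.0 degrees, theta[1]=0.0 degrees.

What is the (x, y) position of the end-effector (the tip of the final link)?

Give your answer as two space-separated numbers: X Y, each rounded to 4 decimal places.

joint[0] = (0.0000, 0.0000)  (base)
link 0: phi[0] = 5 = 5 deg
  cos(5 deg) = 0.9962, sin(5 deg) = 0.0872
  joint[1] = (0.0000, 0.0000) + 3.8 * (0.9962, 0.0872) = (0.0000 + 3.7855, 0.0000 + 0.3312) = (3.7855, 0.3312)
link 1: phi[1] = 5 + 0 = 5 deg
  cos(5 deg) = 0.9962, sin(5 deg) = 0.0872
  joint[2] = (3.7855, 0.3312) + 10.1 * (0.9962, 0.0872) = (3.7855 + 10.0616, 0.3312 + 0.8803) = (13.8471, 1.2115)
End effector: (13.8471, 1.2115)

Answer: 13.8471 1.2115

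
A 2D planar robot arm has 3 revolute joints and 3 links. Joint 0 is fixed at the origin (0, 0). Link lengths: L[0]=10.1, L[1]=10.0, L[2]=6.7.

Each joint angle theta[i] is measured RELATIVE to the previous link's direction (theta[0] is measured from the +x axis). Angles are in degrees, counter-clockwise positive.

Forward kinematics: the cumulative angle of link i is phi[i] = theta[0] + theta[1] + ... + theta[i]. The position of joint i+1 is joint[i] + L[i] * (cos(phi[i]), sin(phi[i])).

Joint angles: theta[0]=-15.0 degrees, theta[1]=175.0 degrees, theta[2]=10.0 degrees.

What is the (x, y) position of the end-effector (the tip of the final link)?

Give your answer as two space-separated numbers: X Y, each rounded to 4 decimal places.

joint[0] = (0.0000, 0.0000)  (base)
link 0: phi[0] = -15 = -15 deg
  cos(-15 deg) = 0.9659, sin(-15 deg) = -0.2588
  joint[1] = (0.0000, 0.0000) + 10.1 * (0.9659, -0.2588) = (0.0000 + 9.7559, 0.0000 + -2.6141) = (9.7559, -2.6141)
link 1: phi[1] = -15 + 175 = 160 deg
  cos(160 deg) = -0.9397, sin(160 deg) = 0.3420
  joint[2] = (9.7559, -2.6141) + 10 * (-0.9397, 0.3420) = (9.7559 + -9.3969, -2.6141 + 3.4202) = (0.3589, 0.8061)
link 2: phi[2] = -15 + 175 + 10 = 170 deg
  cos(170 deg) = -0.9848, sin(170 deg) = 0.1736
  joint[3] = (0.3589, 0.8061) + 6.7 * (-0.9848, 0.1736) = (0.3589 + -6.5982, 0.8061 + 1.1634) = (-6.2393, 1.9696)
End effector: (-6.2393, 1.9696)

Answer: -6.2393 1.9696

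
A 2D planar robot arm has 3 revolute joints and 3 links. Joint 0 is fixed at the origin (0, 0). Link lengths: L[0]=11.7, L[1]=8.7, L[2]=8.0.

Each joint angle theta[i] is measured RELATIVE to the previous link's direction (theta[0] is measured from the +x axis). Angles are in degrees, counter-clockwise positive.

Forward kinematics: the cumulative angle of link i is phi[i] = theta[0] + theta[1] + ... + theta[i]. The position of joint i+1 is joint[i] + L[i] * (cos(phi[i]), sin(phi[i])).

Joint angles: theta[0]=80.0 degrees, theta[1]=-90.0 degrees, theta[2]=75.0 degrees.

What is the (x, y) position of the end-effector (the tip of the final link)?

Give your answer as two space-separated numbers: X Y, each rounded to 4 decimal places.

joint[0] = (0.0000, 0.0000)  (base)
link 0: phi[0] = 80 = 80 deg
  cos(80 deg) = 0.1736, sin(80 deg) = 0.9848
  joint[1] = (0.0000, 0.0000) + 11.7 * (0.1736, 0.9848) = (0.0000 + 2.0317, 0.0000 + 11.5223) = (2.0317, 11.5223)
link 1: phi[1] = 80 + -90 = -10 deg
  cos(-10 deg) = 0.9848, sin(-10 deg) = -0.1736
  joint[2] = (2.0317, 11.5223) + 8.7 * (0.9848, -0.1736) = (2.0317 + 8.5678, 11.5223 + -1.5107) = (10.5995, 10.0115)
link 2: phi[2] = 80 + -90 + 75 = 65 deg
  cos(65 deg) = 0.4226, sin(65 deg) = 0.9063
  joint[3] = (10.5995, 10.0115) + 8 * (0.4226, 0.9063) = (10.5995 + 3.3809, 10.0115 + 7.2505) = (13.9805, 17.2620)
End effector: (13.9805, 17.2620)

Answer: 13.9805 17.2620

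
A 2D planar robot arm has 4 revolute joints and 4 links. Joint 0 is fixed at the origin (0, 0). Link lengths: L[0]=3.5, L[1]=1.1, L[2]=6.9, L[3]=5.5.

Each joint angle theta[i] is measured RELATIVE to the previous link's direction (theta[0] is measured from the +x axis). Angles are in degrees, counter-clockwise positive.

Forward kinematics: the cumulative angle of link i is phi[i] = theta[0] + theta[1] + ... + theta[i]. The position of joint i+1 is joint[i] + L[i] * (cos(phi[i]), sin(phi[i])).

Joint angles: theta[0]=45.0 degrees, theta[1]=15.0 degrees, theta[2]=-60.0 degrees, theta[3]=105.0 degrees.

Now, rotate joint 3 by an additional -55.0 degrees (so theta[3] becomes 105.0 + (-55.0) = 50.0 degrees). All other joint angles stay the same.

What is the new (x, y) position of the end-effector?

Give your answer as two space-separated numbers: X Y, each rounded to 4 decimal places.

Answer: 13.4602 7.6407

Derivation:
joint[0] = (0.0000, 0.0000)  (base)
link 0: phi[0] = 45 = 45 deg
  cos(45 deg) = 0.7071, sin(45 deg) = 0.7071
  joint[1] = (0.0000, 0.0000) + 3.5 * (0.7071, 0.7071) = (0.0000 + 2.4749, 0.0000 + 2.4749) = (2.4749, 2.4749)
link 1: phi[1] = 45 + 15 = 60 deg
  cos(60 deg) = 0.5000, sin(60 deg) = 0.8660
  joint[2] = (2.4749, 2.4749) + 1.1 * (0.5000, 0.8660) = (2.4749 + 0.5500, 2.4749 + 0.9526) = (3.0249, 3.4275)
link 2: phi[2] = 45 + 15 + -60 = 0 deg
  cos(0 deg) = 1.0000, sin(0 deg) = 0.0000
  joint[3] = (3.0249, 3.4275) + 6.9 * (1.0000, 0.0000) = (3.0249 + 6.9000, 3.4275 + 0.0000) = (9.9249, 3.4275)
link 3: phi[3] = 45 + 15 + -60 + 50 = 50 deg
  cos(50 deg) = 0.6428, sin(50 deg) = 0.7660
  joint[4] = (9.9249, 3.4275) + 5.5 * (0.6428, 0.7660) = (9.9249 + 3.5353, 3.4275 + 4.2132) = (13.4602, 7.6407)
End effector: (13.4602, 7.6407)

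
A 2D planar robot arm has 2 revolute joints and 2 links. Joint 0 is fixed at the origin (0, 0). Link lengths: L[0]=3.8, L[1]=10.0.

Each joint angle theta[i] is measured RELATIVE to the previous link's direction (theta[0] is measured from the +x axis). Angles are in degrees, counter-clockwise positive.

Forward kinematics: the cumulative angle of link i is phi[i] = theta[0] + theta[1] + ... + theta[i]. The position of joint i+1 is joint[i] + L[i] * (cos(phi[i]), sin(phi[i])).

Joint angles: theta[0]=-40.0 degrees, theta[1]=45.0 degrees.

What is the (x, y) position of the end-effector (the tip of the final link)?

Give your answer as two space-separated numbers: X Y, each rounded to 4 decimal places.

Answer: 12.8729 -1.5710

Derivation:
joint[0] = (0.0000, 0.0000)  (base)
link 0: phi[0] = -40 = -40 deg
  cos(-40 deg) = 0.7660, sin(-40 deg) = -0.6428
  joint[1] = (0.0000, 0.0000) + 3.8 * (0.7660, -0.6428) = (0.0000 + 2.9110, 0.0000 + -2.4426) = (2.9110, -2.4426)
link 1: phi[1] = -40 + 45 = 5 deg
  cos(5 deg) = 0.9962, sin(5 deg) = 0.0872
  joint[2] = (2.9110, -2.4426) + 10 * (0.9962, 0.0872) = (2.9110 + 9.9619, -2.4426 + 0.8716) = (12.8729, -1.5710)
End effector: (12.8729, -1.5710)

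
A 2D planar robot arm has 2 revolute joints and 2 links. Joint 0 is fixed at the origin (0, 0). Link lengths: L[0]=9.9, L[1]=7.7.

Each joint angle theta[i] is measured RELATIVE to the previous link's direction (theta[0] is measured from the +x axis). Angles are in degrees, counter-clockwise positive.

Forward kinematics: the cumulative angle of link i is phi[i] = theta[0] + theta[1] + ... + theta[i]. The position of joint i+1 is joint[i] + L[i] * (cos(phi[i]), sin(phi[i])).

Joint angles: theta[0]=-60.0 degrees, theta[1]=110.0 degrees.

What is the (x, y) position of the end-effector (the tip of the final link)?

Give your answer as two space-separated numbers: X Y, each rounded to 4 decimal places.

joint[0] = (0.0000, 0.0000)  (base)
link 0: phi[0] = -60 = -60 deg
  cos(-60 deg) = 0.5000, sin(-60 deg) = -0.8660
  joint[1] = (0.0000, 0.0000) + 9.9 * (0.5000, -0.8660) = (0.0000 + 4.9500, 0.0000 + -8.5737) = (4.9500, -8.5737)
link 1: phi[1] = -60 + 110 = 50 deg
  cos(50 deg) = 0.6428, sin(50 deg) = 0.7660
  joint[2] = (4.9500, -8.5737) + 7.7 * (0.6428, 0.7660) = (4.9500 + 4.9495, -8.5737 + 5.8985) = (9.8995, -2.6751)
End effector: (9.8995, -2.6751)

Answer: 9.8995 -2.6751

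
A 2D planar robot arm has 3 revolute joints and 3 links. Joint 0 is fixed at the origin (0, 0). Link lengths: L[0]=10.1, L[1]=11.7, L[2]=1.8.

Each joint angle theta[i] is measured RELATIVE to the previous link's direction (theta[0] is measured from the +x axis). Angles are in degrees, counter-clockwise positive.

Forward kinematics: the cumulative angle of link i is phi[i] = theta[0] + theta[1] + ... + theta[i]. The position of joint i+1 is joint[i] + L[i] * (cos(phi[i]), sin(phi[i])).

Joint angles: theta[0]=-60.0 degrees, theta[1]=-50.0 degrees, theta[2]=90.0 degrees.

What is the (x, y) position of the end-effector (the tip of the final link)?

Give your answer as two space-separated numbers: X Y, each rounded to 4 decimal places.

Answer: 2.7398 -20.3569

Derivation:
joint[0] = (0.0000, 0.0000)  (base)
link 0: phi[0] = -60 = -60 deg
  cos(-60 deg) = 0.5000, sin(-60 deg) = -0.8660
  joint[1] = (0.0000, 0.0000) + 10.1 * (0.5000, -0.8660) = (0.0000 + 5.0500, 0.0000 + -8.7469) = (5.0500, -8.7469)
link 1: phi[1] = -60 + -50 = -110 deg
  cos(-110 deg) = -0.3420, sin(-110 deg) = -0.9397
  joint[2] = (5.0500, -8.7469) + 11.7 * (-0.3420, -0.9397) = (5.0500 + -4.0016, -8.7469 + -10.9944) = (1.0484, -19.7413)
link 2: phi[2] = -60 + -50 + 90 = -20 deg
  cos(-20 deg) = 0.9397, sin(-20 deg) = -0.3420
  joint[3] = (1.0484, -19.7413) + 1.8 * (0.9397, -0.3420) = (1.0484 + 1.6914, -19.7413 + -0.6156) = (2.7398, -20.3569)
End effector: (2.7398, -20.3569)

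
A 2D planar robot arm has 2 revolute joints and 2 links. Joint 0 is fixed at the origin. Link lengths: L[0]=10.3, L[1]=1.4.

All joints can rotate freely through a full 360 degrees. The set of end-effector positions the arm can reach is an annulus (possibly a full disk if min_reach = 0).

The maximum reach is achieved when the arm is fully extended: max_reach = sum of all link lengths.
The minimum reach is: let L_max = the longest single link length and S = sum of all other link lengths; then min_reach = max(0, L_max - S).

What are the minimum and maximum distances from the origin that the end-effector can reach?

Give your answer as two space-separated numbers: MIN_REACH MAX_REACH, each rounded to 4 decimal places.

Link lengths: [10.3, 1.4]
max_reach = 10.3 + 1.4 = 11.7
L_max = max([10.3, 1.4]) = 10.3
S (sum of others) = 11.7 - 10.3 = 1.4
min_reach = max(0, 10.3 - 1.4) = max(0, 8.9) = 8.9

Answer: 8.9000 11.7000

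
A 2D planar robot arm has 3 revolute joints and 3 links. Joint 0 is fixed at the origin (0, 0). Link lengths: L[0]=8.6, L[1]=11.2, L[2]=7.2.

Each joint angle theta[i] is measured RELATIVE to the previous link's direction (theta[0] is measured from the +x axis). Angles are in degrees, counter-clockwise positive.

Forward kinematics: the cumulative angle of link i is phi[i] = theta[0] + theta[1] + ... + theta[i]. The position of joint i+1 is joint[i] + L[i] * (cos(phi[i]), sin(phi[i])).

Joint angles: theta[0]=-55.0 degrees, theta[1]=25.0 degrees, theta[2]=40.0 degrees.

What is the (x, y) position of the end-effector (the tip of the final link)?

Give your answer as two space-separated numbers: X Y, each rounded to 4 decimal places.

joint[0] = (0.0000, 0.0000)  (base)
link 0: phi[0] = -55 = -55 deg
  cos(-55 deg) = 0.5736, sin(-55 deg) = -0.8192
  joint[1] = (0.0000, 0.0000) + 8.6 * (0.5736, -0.8192) = (0.0000 + 4.9328, 0.0000 + -7.0447) = (4.9328, -7.0447)
link 1: phi[1] = -55 + 25 = -30 deg
  cos(-30 deg) = 0.8660, sin(-30 deg) = -0.5000
  joint[2] = (4.9328, -7.0447) + 11.2 * (0.8660, -0.5000) = (4.9328 + 9.6995, -7.0447 + -5.6000) = (14.6322, -12.6447)
link 2: phi[2] = -55 + 25 + 40 = 10 deg
  cos(10 deg) = 0.9848, sin(10 deg) = 0.1736
  joint[3] = (14.6322, -12.6447) + 7.2 * (0.9848, 0.1736) = (14.6322 + 7.0906, -12.6447 + 1.2503) = (21.7229, -11.3944)
End effector: (21.7229, -11.3944)

Answer: 21.7229 -11.3944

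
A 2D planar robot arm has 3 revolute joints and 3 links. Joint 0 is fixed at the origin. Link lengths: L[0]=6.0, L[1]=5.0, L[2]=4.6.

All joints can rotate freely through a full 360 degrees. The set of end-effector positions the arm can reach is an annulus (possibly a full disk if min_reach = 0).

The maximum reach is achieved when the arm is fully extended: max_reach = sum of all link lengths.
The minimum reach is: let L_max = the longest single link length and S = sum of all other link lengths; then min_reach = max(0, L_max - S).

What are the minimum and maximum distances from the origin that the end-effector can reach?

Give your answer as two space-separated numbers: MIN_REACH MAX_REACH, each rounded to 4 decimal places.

Answer: 0.0000 15.6000

Derivation:
Link lengths: [6.0, 5.0, 4.6]
max_reach = 6 + 5 + 4.6 = 15.6
L_max = max([6.0, 5.0, 4.6]) = 6
S (sum of others) = 15.6 - 6 = 9.6
min_reach = max(0, 6 - 9.6) = max(0, -3.6) = 0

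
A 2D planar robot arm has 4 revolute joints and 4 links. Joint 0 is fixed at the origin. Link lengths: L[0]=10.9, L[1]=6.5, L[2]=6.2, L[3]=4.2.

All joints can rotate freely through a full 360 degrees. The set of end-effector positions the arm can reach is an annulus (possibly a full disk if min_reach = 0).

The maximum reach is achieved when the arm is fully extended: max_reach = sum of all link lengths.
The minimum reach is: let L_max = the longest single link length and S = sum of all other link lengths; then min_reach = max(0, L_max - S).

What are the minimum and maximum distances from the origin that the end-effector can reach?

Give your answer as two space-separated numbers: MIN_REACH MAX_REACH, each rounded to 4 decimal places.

Link lengths: [10.9, 6.5, 6.2, 4.2]
max_reach = 10.9 + 6.5 + 6.2 + 4.2 = 27.8
L_max = max([10.9, 6.5, 6.2, 4.2]) = 10.9
S (sum of others) = 27.8 - 10.9 = 16.9
min_reach = max(0, 10.9 - 16.9) = max(0, -6) = 0

Answer: 0.0000 27.8000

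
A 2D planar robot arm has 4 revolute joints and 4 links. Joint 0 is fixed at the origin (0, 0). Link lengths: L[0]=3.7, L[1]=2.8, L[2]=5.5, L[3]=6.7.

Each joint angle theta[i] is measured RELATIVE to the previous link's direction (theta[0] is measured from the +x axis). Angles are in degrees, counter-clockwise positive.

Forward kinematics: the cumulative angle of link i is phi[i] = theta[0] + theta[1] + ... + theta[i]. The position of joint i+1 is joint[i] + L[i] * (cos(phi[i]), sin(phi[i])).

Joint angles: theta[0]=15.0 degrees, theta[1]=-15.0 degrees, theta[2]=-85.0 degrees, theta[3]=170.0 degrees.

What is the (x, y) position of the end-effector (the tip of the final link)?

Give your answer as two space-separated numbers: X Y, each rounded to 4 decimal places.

joint[0] = (0.0000, 0.0000)  (base)
link 0: phi[0] = 15 = 15 deg
  cos(15 deg) = 0.9659, sin(15 deg) = 0.2588
  joint[1] = (0.0000, 0.0000) + 3.7 * (0.9659, 0.2588) = (0.0000 + 3.5739, 0.0000 + 0.9576) = (3.5739, 0.9576)
link 1: phi[1] = 15 + -15 = 0 deg
  cos(0 deg) = 1.0000, sin(0 deg) = 0.0000
  joint[2] = (3.5739, 0.9576) + 2.8 * (1.0000, 0.0000) = (3.5739 + 2.8000, 0.9576 + 0.0000) = (6.3739, 0.9576)
link 2: phi[2] = 15 + -15 + -85 = -85 deg
  cos(-85 deg) = 0.0872, sin(-85 deg) = -0.9962
  joint[3] = (6.3739, 0.9576) + 5.5 * (0.0872, -0.9962) = (6.3739 + 0.4794, 0.9576 + -5.4791) = (6.8533, -4.5214)
link 3: phi[3] = 15 + -15 + -85 + 170 = 85 deg
  cos(85 deg) = 0.0872, sin(85 deg) = 0.9962
  joint[4] = (6.8533, -4.5214) + 6.7 * (0.0872, 0.9962) = (6.8533 + 0.5839, -4.5214 + 6.6745) = (7.4372, 2.1531)
End effector: (7.4372, 2.1531)

Answer: 7.4372 2.1531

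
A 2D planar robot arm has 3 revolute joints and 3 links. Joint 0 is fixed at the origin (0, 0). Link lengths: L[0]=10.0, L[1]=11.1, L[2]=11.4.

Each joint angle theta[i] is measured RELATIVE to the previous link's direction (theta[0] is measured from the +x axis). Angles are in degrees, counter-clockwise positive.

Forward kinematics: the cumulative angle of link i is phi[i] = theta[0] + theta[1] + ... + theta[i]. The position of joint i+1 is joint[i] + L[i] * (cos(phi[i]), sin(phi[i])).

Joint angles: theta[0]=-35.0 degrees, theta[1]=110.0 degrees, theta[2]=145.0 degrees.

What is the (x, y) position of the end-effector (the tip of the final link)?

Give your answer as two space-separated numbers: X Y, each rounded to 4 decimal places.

joint[0] = (0.0000, 0.0000)  (base)
link 0: phi[0] = -35 = -35 deg
  cos(-35 deg) = 0.8192, sin(-35 deg) = -0.5736
  joint[1] = (0.0000, 0.0000) + 10 * (0.8192, -0.5736) = (0.0000 + 8.1915, 0.0000 + -5.7358) = (8.1915, -5.7358)
link 1: phi[1] = -35 + 110 = 75 deg
  cos(75 deg) = 0.2588, sin(75 deg) = 0.9659
  joint[2] = (8.1915, -5.7358) + 11.1 * (0.2588, 0.9659) = (8.1915 + 2.8729, -5.7358 + 10.7218) = (11.0644, 4.9860)
link 2: phi[2] = -35 + 110 + 145 = 220 deg
  cos(220 deg) = -0.7660, sin(220 deg) = -0.6428
  joint[3] = (11.0644, 4.9860) + 11.4 * (-0.7660, -0.6428) = (11.0644 + -8.7329, 4.9860 + -7.3278) = (2.3315, -2.3418)
End effector: (2.3315, -2.3418)

Answer: 2.3315 -2.3418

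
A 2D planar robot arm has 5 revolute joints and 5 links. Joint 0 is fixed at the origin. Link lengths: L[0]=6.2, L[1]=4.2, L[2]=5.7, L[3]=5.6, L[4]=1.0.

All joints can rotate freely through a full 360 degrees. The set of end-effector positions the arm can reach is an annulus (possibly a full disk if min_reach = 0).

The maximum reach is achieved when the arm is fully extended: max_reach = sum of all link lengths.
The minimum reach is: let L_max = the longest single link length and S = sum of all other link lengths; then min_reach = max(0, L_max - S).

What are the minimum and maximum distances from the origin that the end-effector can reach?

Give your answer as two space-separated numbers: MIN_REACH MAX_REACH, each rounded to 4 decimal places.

Answer: 0.0000 22.7000

Derivation:
Link lengths: [6.2, 4.2, 5.7, 5.6, 1.0]
max_reach = 6.2 + 4.2 + 5.7 + 5.6 + 1 = 22.7
L_max = max([6.2, 4.2, 5.7, 5.6, 1.0]) = 6.2
S (sum of others) = 22.7 - 6.2 = 16.5
min_reach = max(0, 6.2 - 16.5) = max(0, -10.3) = 0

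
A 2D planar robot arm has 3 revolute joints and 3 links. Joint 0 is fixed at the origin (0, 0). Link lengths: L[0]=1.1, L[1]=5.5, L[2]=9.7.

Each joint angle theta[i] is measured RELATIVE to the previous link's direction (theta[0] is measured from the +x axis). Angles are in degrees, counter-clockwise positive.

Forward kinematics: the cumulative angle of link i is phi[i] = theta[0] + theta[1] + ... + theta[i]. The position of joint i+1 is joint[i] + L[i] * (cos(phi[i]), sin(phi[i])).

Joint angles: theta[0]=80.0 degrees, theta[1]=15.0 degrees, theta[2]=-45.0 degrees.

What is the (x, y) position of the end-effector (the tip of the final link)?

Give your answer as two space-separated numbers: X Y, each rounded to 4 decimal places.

Answer: 5.9467 13.9930

Derivation:
joint[0] = (0.0000, 0.0000)  (base)
link 0: phi[0] = 80 = 80 deg
  cos(80 deg) = 0.1736, sin(80 deg) = 0.9848
  joint[1] = (0.0000, 0.0000) + 1.1 * (0.1736, 0.9848) = (0.0000 + 0.1910, 0.0000 + 1.0833) = (0.1910, 1.0833)
link 1: phi[1] = 80 + 15 = 95 deg
  cos(95 deg) = -0.0872, sin(95 deg) = 0.9962
  joint[2] = (0.1910, 1.0833) + 5.5 * (-0.0872, 0.9962) = (0.1910 + -0.4794, 1.0833 + 5.4791) = (-0.2883, 6.5624)
link 2: phi[2] = 80 + 15 + -45 = 50 deg
  cos(50 deg) = 0.6428, sin(50 deg) = 0.7660
  joint[3] = (-0.2883, 6.5624) + 9.7 * (0.6428, 0.7660) = (-0.2883 + 6.2350, 6.5624 + 7.4306) = (5.9467, 13.9930)
End effector: (5.9467, 13.9930)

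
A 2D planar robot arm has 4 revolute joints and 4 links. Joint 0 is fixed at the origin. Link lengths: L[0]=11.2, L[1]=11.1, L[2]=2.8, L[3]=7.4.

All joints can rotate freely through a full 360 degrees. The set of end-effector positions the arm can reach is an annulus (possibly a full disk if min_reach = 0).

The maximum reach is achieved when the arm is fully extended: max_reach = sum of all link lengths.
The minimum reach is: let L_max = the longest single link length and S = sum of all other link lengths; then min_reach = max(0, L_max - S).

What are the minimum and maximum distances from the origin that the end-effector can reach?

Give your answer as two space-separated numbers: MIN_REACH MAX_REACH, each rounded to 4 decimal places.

Answer: 0.0000 32.5000

Derivation:
Link lengths: [11.2, 11.1, 2.8, 7.4]
max_reach = 11.2 + 11.1 + 2.8 + 7.4 = 32.5
L_max = max([11.2, 11.1, 2.8, 7.4]) = 11.2
S (sum of others) = 32.5 - 11.2 = 21.3
min_reach = max(0, 11.2 - 21.3) = max(0, -10.1) = 0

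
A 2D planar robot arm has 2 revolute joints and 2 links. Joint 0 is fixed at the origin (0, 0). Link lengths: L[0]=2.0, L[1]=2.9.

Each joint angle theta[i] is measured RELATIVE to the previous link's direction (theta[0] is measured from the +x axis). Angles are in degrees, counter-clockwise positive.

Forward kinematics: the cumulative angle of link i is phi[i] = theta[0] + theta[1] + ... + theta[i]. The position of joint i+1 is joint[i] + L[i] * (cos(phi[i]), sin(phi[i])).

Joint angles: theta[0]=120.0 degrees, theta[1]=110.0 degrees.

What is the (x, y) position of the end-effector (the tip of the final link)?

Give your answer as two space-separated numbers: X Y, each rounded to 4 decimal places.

joint[0] = (0.0000, 0.0000)  (base)
link 0: phi[0] = 120 = 120 deg
  cos(120 deg) = -0.5000, sin(120 deg) = 0.8660
  joint[1] = (0.0000, 0.0000) + 2 * (-0.5000, 0.8660) = (0.0000 + -1.0000, 0.0000 + 1.7321) = (-1.0000, 1.7321)
link 1: phi[1] = 120 + 110 = 230 deg
  cos(230 deg) = -0.6428, sin(230 deg) = -0.7660
  joint[2] = (-1.0000, 1.7321) + 2.9 * (-0.6428, -0.7660) = (-1.0000 + -1.8641, 1.7321 + -2.2215) = (-2.8641, -0.4895)
End effector: (-2.8641, -0.4895)

Answer: -2.8641 -0.4895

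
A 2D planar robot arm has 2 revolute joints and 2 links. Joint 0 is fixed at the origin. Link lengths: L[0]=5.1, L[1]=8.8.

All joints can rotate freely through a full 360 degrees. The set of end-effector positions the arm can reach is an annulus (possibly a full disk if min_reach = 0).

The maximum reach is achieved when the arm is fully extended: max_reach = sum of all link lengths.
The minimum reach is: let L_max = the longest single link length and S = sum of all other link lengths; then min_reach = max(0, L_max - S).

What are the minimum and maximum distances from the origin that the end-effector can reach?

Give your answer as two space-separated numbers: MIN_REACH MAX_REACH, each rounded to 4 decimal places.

Answer: 3.7000 13.9000

Derivation:
Link lengths: [5.1, 8.8]
max_reach = 5.1 + 8.8 = 13.9
L_max = max([5.1, 8.8]) = 8.8
S (sum of others) = 13.9 - 8.8 = 5.1
min_reach = max(0, 8.8 - 5.1) = max(0, 3.7) = 3.7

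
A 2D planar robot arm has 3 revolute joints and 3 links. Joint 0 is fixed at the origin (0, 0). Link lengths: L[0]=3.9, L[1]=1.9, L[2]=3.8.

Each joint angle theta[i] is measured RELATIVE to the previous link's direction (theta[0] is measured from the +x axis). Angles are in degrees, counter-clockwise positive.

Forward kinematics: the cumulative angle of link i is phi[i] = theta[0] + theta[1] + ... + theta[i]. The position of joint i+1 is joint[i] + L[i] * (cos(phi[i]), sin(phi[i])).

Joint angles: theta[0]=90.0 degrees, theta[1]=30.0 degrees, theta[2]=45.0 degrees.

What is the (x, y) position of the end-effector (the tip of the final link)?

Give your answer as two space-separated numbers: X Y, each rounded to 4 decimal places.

Answer: -4.6205 6.5290

Derivation:
joint[0] = (0.0000, 0.0000)  (base)
link 0: phi[0] = 90 = 90 deg
  cos(90 deg) = 0.0000, sin(90 deg) = 1.0000
  joint[1] = (0.0000, 0.0000) + 3.9 * (0.0000, 1.0000) = (0.0000 + 0.0000, 0.0000 + 3.9000) = (0.0000, 3.9000)
link 1: phi[1] = 90 + 30 = 120 deg
  cos(120 deg) = -0.5000, sin(120 deg) = 0.8660
  joint[2] = (0.0000, 3.9000) + 1.9 * (-0.5000, 0.8660) = (0.0000 + -0.9500, 3.9000 + 1.6454) = (-0.9500, 5.5454)
link 2: phi[2] = 90 + 30 + 45 = 165 deg
  cos(165 deg) = -0.9659, sin(165 deg) = 0.2588
  joint[3] = (-0.9500, 5.5454) + 3.8 * (-0.9659, 0.2588) = (-0.9500 + -3.6705, 5.5454 + 0.9835) = (-4.6205, 6.5290)
End effector: (-4.6205, 6.5290)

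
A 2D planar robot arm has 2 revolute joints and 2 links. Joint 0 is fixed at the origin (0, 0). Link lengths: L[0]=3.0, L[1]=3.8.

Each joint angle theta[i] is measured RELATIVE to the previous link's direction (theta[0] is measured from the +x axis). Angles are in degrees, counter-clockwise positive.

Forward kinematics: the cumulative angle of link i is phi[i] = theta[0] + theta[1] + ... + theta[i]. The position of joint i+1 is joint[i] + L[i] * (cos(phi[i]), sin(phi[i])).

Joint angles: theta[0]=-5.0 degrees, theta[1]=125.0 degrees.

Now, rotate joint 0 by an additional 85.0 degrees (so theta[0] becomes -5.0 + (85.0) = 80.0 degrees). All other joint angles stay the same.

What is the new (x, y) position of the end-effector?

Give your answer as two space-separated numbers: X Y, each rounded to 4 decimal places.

joint[0] = (0.0000, 0.0000)  (base)
link 0: phi[0] = 80 = 80 deg
  cos(80 deg) = 0.1736, sin(80 deg) = 0.9848
  joint[1] = (0.0000, 0.0000) + 3 * (0.1736, 0.9848) = (0.0000 + 0.5209, 0.0000 + 2.9544) = (0.5209, 2.9544)
link 1: phi[1] = 80 + 125 = 205 deg
  cos(205 deg) = -0.9063, sin(205 deg) = -0.4226
  joint[2] = (0.5209, 2.9544) + 3.8 * (-0.9063, -0.4226) = (0.5209 + -3.4440, 2.9544 + -1.6059) = (-2.9230, 1.3485)
End effector: (-2.9230, 1.3485)

Answer: -2.9230 1.3485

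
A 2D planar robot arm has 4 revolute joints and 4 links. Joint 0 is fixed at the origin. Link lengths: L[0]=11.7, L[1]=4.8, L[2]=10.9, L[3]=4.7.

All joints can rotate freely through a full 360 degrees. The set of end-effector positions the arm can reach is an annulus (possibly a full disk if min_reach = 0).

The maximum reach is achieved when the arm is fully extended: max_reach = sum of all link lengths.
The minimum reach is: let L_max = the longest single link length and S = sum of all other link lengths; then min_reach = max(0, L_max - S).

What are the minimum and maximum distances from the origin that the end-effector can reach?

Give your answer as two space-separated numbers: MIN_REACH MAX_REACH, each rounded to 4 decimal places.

Link lengths: [11.7, 4.8, 10.9, 4.7]
max_reach = 11.7 + 4.8 + 10.9 + 4.7 = 32.1
L_max = max([11.7, 4.8, 10.9, 4.7]) = 11.7
S (sum of others) = 32.1 - 11.7 = 20.4
min_reach = max(0, 11.7 - 20.4) = max(0, -8.7) = 0

Answer: 0.0000 32.1000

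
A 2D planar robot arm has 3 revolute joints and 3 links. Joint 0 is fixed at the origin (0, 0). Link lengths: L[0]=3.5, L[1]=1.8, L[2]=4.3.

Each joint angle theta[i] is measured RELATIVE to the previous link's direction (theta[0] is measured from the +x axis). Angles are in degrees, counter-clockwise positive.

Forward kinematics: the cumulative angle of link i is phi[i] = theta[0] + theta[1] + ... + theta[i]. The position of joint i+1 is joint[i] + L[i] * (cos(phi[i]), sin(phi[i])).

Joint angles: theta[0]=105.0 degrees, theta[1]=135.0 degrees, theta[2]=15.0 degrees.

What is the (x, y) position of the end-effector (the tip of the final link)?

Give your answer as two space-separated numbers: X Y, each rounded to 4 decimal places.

Answer: -2.9188 -2.3316

Derivation:
joint[0] = (0.0000, 0.0000)  (base)
link 0: phi[0] = 105 = 105 deg
  cos(105 deg) = -0.2588, sin(105 deg) = 0.9659
  joint[1] = (0.0000, 0.0000) + 3.5 * (-0.2588, 0.9659) = (0.0000 + -0.9059, 0.0000 + 3.3807) = (-0.9059, 3.3807)
link 1: phi[1] = 105 + 135 = 240 deg
  cos(240 deg) = -0.5000, sin(240 deg) = -0.8660
  joint[2] = (-0.9059, 3.3807) + 1.8 * (-0.5000, -0.8660) = (-0.9059 + -0.9000, 3.3807 + -1.5588) = (-1.8059, 1.8219)
link 2: phi[2] = 105 + 135 + 15 = 255 deg
  cos(255 deg) = -0.2588, sin(255 deg) = -0.9659
  joint[3] = (-1.8059, 1.8219) + 4.3 * (-0.2588, -0.9659) = (-1.8059 + -1.1129, 1.8219 + -4.1535) = (-2.9188, -2.3316)
End effector: (-2.9188, -2.3316)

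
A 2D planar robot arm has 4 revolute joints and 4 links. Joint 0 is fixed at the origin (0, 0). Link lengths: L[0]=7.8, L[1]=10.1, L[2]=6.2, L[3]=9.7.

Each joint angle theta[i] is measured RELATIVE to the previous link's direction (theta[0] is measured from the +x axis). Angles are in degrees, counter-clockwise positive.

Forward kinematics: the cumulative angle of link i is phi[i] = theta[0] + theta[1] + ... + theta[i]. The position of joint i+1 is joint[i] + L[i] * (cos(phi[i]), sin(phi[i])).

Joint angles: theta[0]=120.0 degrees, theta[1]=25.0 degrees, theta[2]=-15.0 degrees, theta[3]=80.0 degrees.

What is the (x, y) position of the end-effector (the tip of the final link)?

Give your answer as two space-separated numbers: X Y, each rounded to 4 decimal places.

Answer: -24.5592 12.4476

Derivation:
joint[0] = (0.0000, 0.0000)  (base)
link 0: phi[0] = 120 = 120 deg
  cos(120 deg) = -0.5000, sin(120 deg) = 0.8660
  joint[1] = (0.0000, 0.0000) + 7.8 * (-0.5000, 0.8660) = (0.0000 + -3.9000, 0.0000 + 6.7550) = (-3.9000, 6.7550)
link 1: phi[1] = 120 + 25 = 145 deg
  cos(145 deg) = -0.8192, sin(145 deg) = 0.5736
  joint[2] = (-3.9000, 6.7550) + 10.1 * (-0.8192, 0.5736) = (-3.9000 + -8.2734, 6.7550 + 5.7931) = (-12.1734, 12.5481)
link 2: phi[2] = 120 + 25 + -15 = 130 deg
  cos(130 deg) = -0.6428, sin(130 deg) = 0.7660
  joint[3] = (-12.1734, 12.5481) + 6.2 * (-0.6428, 0.7660) = (-12.1734 + -3.9853, 12.5481 + 4.7495) = (-16.1587, 17.2976)
link 3: phi[3] = 120 + 25 + -15 + 80 = 210 deg
  cos(210 deg) = -0.8660, sin(210 deg) = -0.5000
  joint[4] = (-16.1587, 17.2976) + 9.7 * (-0.8660, -0.5000) = (-16.1587 + -8.4004, 17.2976 + -4.8500) = (-24.5592, 12.4476)
End effector: (-24.5592, 12.4476)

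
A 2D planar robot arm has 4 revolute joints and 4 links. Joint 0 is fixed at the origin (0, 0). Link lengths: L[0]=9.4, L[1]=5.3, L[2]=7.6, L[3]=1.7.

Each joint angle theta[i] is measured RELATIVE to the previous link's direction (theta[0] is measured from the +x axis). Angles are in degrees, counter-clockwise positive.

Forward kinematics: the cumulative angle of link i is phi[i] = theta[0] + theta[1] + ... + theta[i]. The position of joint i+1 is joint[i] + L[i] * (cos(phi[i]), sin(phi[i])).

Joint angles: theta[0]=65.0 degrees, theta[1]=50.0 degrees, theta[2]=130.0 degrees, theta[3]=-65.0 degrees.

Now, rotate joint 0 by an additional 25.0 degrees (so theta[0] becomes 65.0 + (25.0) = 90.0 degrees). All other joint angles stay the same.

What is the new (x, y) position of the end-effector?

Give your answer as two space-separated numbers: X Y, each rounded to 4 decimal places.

joint[0] = (0.0000, 0.0000)  (base)
link 0: phi[0] = 90 = 90 deg
  cos(90 deg) = 0.0000, sin(90 deg) = 1.0000
  joint[1] = (0.0000, 0.0000) + 9.4 * (0.0000, 1.0000) = (0.0000 + 0.0000, 0.0000 + 9.4000) = (0.0000, 9.4000)
link 1: phi[1] = 90 + 50 = 140 deg
  cos(140 deg) = -0.7660, sin(140 deg) = 0.6428
  joint[2] = (0.0000, 9.4000) + 5.3 * (-0.7660, 0.6428) = (0.0000 + -4.0600, 9.4000 + 3.4068) = (-4.0600, 12.8068)
link 2: phi[2] = 90 + 50 + 130 = 270 deg
  cos(270 deg) = -0.0000, sin(270 deg) = -1.0000
  joint[3] = (-4.0600, 12.8068) + 7.6 * (-0.0000, -1.0000) = (-4.0600 + -0.0000, 12.8068 + -7.6000) = (-4.0600, 5.2068)
link 3: phi[3] = 90 + 50 + 130 + -65 = 205 deg
  cos(205 deg) = -0.9063, sin(205 deg) = -0.4226
  joint[4] = (-4.0600, 5.2068) + 1.7 * (-0.9063, -0.4226) = (-4.0600 + -1.5407, 5.2068 + -0.7185) = (-5.6008, 4.4883)
End effector: (-5.6008, 4.4883)

Answer: -5.6008 4.4883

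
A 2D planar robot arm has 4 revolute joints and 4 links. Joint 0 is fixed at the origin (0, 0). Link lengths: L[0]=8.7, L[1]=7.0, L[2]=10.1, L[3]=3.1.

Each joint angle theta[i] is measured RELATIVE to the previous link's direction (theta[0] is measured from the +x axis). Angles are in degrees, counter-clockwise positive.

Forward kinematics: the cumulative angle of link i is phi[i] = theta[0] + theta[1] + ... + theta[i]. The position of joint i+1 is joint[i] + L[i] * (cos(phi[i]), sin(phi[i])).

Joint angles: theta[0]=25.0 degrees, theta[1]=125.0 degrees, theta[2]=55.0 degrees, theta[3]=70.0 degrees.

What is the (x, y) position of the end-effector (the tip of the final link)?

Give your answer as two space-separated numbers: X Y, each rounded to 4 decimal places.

Answer: -7.0608 -0.1799

Derivation:
joint[0] = (0.0000, 0.0000)  (base)
link 0: phi[0] = 25 = 25 deg
  cos(25 deg) = 0.9063, sin(25 deg) = 0.4226
  joint[1] = (0.0000, 0.0000) + 8.7 * (0.9063, 0.4226) = (0.0000 + 7.8849, 0.0000 + 3.6768) = (7.8849, 3.6768)
link 1: phi[1] = 25 + 125 = 150 deg
  cos(150 deg) = -0.8660, sin(150 deg) = 0.5000
  joint[2] = (7.8849, 3.6768) + 7 * (-0.8660, 0.5000) = (7.8849 + -6.0622, 3.6768 + 3.5000) = (1.8227, 7.1768)
link 2: phi[2] = 25 + 125 + 55 = 205 deg
  cos(205 deg) = -0.9063, sin(205 deg) = -0.4226
  joint[3] = (1.8227, 7.1768) + 10.1 * (-0.9063, -0.4226) = (1.8227 + -9.1537, 7.1768 + -4.2684) = (-7.3310, 2.9083)
link 3: phi[3] = 25 + 125 + 55 + 70 = 275 deg
  cos(275 deg) = 0.0872, sin(275 deg) = -0.9962
  joint[4] = (-7.3310, 2.9083) + 3.1 * (0.0872, -0.9962) = (-7.3310 + 0.2702, 2.9083 + -3.0882) = (-7.0608, -0.1799)
End effector: (-7.0608, -0.1799)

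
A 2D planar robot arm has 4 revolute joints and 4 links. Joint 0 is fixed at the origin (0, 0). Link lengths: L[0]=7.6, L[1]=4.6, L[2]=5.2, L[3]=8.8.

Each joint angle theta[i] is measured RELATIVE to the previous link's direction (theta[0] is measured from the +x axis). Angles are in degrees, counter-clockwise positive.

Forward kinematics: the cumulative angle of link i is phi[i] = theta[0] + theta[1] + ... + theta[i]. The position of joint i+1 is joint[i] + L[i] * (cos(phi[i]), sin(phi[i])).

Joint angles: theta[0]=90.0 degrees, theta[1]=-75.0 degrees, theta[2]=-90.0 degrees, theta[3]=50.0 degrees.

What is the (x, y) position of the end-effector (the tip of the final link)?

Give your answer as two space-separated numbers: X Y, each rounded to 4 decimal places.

joint[0] = (0.0000, 0.0000)  (base)
link 0: phi[0] = 90 = 90 deg
  cos(90 deg) = 0.0000, sin(90 deg) = 1.0000
  joint[1] = (0.0000, 0.0000) + 7.6 * (0.0000, 1.0000) = (0.0000 + 0.0000, 0.0000 + 7.6000) = (0.0000, 7.6000)
link 1: phi[1] = 90 + -75 = 15 deg
  cos(15 deg) = 0.9659, sin(15 deg) = 0.2588
  joint[2] = (0.0000, 7.6000) + 4.6 * (0.9659, 0.2588) = (0.0000 + 4.4433, 7.6000 + 1.1906) = (4.4433, 8.7906)
link 2: phi[2] = 90 + -75 + -90 = -75 deg
  cos(-75 deg) = 0.2588, sin(-75 deg) = -0.9659
  joint[3] = (4.4433, 8.7906) + 5.2 * (0.2588, -0.9659) = (4.4433 + 1.3459, 8.7906 + -5.0228) = (5.7891, 3.7678)
link 3: phi[3] = 90 + -75 + -90 + 50 = -25 deg
  cos(-25 deg) = 0.9063, sin(-25 deg) = -0.4226
  joint[4] = (5.7891, 3.7678) + 8.8 * (0.9063, -0.4226) = (5.7891 + 7.9755, 3.7678 + -3.7190) = (13.7646, 0.0487)
End effector: (13.7646, 0.0487)

Answer: 13.7646 0.0487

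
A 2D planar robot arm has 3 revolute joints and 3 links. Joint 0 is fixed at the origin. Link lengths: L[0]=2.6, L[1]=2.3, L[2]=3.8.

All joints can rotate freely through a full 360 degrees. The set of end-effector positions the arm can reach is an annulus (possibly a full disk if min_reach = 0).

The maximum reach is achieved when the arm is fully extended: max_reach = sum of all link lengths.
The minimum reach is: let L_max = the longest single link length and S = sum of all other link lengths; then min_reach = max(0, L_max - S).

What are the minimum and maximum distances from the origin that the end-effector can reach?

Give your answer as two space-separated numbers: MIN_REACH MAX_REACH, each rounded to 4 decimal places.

Link lengths: [2.6, 2.3, 3.8]
max_reach = 2.6 + 2.3 + 3.8 = 8.7
L_max = max([2.6, 2.3, 3.8]) = 3.8
S (sum of others) = 8.7 - 3.8 = 4.9
min_reach = max(0, 3.8 - 4.9) = max(0, -1.1) = 0

Answer: 0.0000 8.7000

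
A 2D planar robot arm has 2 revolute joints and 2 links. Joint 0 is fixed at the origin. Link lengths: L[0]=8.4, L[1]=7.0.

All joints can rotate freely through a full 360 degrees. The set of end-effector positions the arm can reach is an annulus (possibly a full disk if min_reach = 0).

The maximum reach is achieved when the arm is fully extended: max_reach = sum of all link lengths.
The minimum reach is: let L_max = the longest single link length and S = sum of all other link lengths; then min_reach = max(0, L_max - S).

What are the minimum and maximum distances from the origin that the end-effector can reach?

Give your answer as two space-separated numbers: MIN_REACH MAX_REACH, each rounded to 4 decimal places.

Link lengths: [8.4, 7.0]
max_reach = 8.4 + 7 = 15.4
L_max = max([8.4, 7.0]) = 8.4
S (sum of others) = 15.4 - 8.4 = 7
min_reach = max(0, 8.4 - 7) = max(0, 1.4) = 1.4

Answer: 1.4000 15.4000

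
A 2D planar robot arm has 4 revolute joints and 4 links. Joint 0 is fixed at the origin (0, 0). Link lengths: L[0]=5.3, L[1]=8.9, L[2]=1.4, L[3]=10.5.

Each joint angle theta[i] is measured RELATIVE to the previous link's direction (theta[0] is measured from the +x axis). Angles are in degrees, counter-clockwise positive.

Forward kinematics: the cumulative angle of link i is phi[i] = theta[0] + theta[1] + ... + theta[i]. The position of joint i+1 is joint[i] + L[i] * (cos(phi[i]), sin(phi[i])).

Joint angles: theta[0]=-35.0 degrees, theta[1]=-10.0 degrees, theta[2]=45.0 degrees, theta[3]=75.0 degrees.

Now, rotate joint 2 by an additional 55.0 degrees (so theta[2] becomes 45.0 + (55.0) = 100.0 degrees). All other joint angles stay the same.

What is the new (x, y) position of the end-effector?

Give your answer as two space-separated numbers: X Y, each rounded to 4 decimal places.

joint[0] = (0.0000, 0.0000)  (base)
link 0: phi[0] = -35 = -35 deg
  cos(-35 deg) = 0.8192, sin(-35 deg) = -0.5736
  joint[1] = (0.0000, 0.0000) + 5.3 * (0.8192, -0.5736) = (0.0000 + 4.3415, 0.0000 + -3.0400) = (4.3415, -3.0400)
link 1: phi[1] = -35 + -10 = -45 deg
  cos(-45 deg) = 0.7071, sin(-45 deg) = -0.7071
  joint[2] = (4.3415, -3.0400) + 8.9 * (0.7071, -0.7071) = (4.3415 + 6.2933, -3.0400 + -6.2933) = (10.6348, -9.3332)
link 2: phi[2] = -35 + -10 + 100 = 55 deg
  cos(55 deg) = 0.5736, sin(55 deg) = 0.8192
  joint[3] = (10.6348, -9.3332) + 1.4 * (0.5736, 0.8192) = (10.6348 + 0.8030, -9.3332 + 1.1468) = (11.4378, -8.1864)
link 3: phi[3] = -35 + -10 + 100 + 75 = 130 deg
  cos(130 deg) = -0.6428, sin(130 deg) = 0.7660
  joint[4] = (11.4378, -8.1864) + 10.5 * (-0.6428, 0.7660) = (11.4378 + -6.7493, -8.1864 + 8.0435) = (4.6885, -0.1429)
End effector: (4.6885, -0.1429)

Answer: 4.6885 -0.1429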